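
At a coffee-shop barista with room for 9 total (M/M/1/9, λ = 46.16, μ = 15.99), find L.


ρ = 46.16/15.99 = 2.8868
L = ρ[1 − (K+1)ρ^K + Kρ^(K+1)] / [(1−ρ)(1−ρ^(K+1))]
Numerator: 2.8868·(1 − 10·13923.743930 + 9·40195.123189) = 642370.727936
Denominator: (-1.8868)·(-40194.123189) = 75838.442565
L = 642370.727936/75838.442565 = 8.4703

Final: 8.4703


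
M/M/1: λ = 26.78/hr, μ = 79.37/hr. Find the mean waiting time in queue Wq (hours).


ρ = 26.78/79.37 = 0.3374
Wq = ρ/(μ−λ) = 0.3374/(79.37 − 26.78) = 0.3374/52.59 = 0.006416 hr

Final: 0.006416 hr


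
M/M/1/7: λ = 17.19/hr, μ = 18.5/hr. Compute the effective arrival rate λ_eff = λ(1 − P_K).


ρ = 0.9292; P_K = (1−ρ)ρ^7/(1−ρ^8) = 0.095311
λ_eff = λ(1 − P_K) = 17.19·(1 − 0.095311) = 17.19·0.904689 = 15.5516 /hr

Final: 15.5516 /hr


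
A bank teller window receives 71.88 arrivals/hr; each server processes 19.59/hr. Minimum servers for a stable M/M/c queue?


Stability requires cμ > λ ⇔ c > λ/μ.
λ/μ = 71.88/19.59 = 3.6692
Minimum integer c = ⌊3.6692⌋ + 1 = 4
Check: 4·19.59 = 78.36 > 71.88, while 3·19.59 = 58.77 ≤ 71.88

Final: 4 servers


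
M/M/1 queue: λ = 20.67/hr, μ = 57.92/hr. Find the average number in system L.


ρ = λ/μ = 20.67/57.92 = 0.3569
L = ρ/(1−ρ) = 0.3569/(1 − 0.3569) = 0.3569/0.6431 = 0.5549

Final: 0.5549


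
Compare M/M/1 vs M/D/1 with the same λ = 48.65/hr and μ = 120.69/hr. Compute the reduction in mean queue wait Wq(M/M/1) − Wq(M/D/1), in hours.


ρ = 48.65/120.69 = 0.4031
Wq(M/M/1) = ρ/(μ−λ) = 0.4031/72.04 = 0.005595 hr
Wq(M/D/1) = ρ/(2(μ−λ)) = 0.002798 hr
Savings = 0.005595 − 0.002798 = 0.002798 hr

Final: 0.002798 hr


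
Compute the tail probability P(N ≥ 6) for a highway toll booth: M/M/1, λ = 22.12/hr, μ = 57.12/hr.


ρ = 22.12/57.12 = 0.3873
P(N ≥ n) = ρ^n = 0.3873^6 = 0.003373

Final: 0.003373


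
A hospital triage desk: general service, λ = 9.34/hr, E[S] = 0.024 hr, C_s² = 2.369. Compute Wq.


ρ = λ·E[S] = 9.34·0.024 = 0.2242
E[S²] = E[S]²(1+C_s²) = 0.024²·(1+2.369) = 0.001941
Wq = λ·E[S²]/(2(1−ρ)) = 9.34·0.001941/(2·0.7758) = 0.01168 hr

Final: 0.01168 hr


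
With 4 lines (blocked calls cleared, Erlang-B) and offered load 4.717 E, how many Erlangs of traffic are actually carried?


B(4,4.717) = 0.375309 (Erlang-B)
Carried load = a(1 − B) = 4.717·(1 − 0.375309) = 4.717·0.624691 = 2.9467 E

Final: 2.9467 Erlangs


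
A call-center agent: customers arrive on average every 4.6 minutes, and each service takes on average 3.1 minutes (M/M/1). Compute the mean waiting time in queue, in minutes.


λ = 60/4.6 = 13.0435 /hr
μ = 60/3.1 = 19.3548 /hr
ρ = λ/μ = 13.0435/19.3548 = 0.6739
Wq = ρ/(μ−λ) = 0.6739/(19.3548−13.0435) = 0.10678 hr
In minutes: 0.10678·60 = 6.407 min

Final: 6.407 min


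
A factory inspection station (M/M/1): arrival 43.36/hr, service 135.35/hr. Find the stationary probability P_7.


ρ = 43.36/135.35 = 0.3204
P_n = (1−ρ)·ρ^n = (1 − 0.3204)·0.3204^7 = 0.6796·0.0003463 = 0.0002353

Final: 0.0002353


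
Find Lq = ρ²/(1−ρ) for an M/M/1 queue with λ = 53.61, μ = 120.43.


ρ = 53.61/120.43 = 0.4452
Lq = ρ²/(1−ρ) = 0.1982/0.5548 = 0.3571

Final: 0.3571


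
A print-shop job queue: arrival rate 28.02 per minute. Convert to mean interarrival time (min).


Mean interarrival time = 1/λ = 1/28.02 minute = 0.03569 minute
In minutes: 0.03569 × 1 = 0.03569 min

Final: 0.03569 min


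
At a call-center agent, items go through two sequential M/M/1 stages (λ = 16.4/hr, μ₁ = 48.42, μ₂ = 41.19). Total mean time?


Each node sees arrival rate λ = 16.4/hr (tandem ⇒ throughput preserved).
W₁ = 1/(μ₁−λ) = 1/(48.42−16.4) = 0.03123 hr
W₂ = 1/(μ₂−λ) = 1/(41.19−16.4) = 0.04034 hr
W_total = W₁ + W₂ = 0.03123 + 0.04034 = 0.07157 hr

Final: 0.07157 hr


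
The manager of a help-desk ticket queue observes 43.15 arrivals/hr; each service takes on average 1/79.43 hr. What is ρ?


ρ = λ/μ = 43.15/79.43 = 0.5432

Final: 0.5432


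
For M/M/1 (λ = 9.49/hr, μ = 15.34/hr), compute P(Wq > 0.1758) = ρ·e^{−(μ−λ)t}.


ρ = 9.49/15.34 = 0.6186
P(Wq > t) = ρ·e^{−(μ−λ)t} = 0.6186·e^{−1.0284}
= 0.6186·0.357568 = 0.221207

Final: 0.221207


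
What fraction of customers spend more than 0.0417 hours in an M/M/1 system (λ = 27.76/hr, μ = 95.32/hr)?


W ~ Exponential(μ−λ) for M/M/1.
μ − λ = 95.32 − 27.76 = 67.5600
P(W > t) = e^{−(μ−λ)t} = e^{−2.8173} = 0.059770

Final: 0.059770


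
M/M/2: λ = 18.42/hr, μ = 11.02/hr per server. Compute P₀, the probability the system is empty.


a = λ/μ = 18.42/11.02 = 1.6715; ρ = a/c = 0.8358
Σ_{k=0}^{1} a^k/k! (terms k=0..1) = 1.00000 + 1.67151 = 2.67151
Tail: a^2/(2!(1−ρ)) = 2.79393/(2·0.1642) = 8.50529
P₀ = 1/(2.67151 + 8.50529) = 1/11.17680 = 0.089471

Final: 0.089471


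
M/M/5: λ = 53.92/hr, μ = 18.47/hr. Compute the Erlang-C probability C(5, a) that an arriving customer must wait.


a = λ/μ = 2.9193; ρ = a/5 = 0.5839
P₀ = 0.051021 (from M/M/c formula)
C(c,a) = [a^c/(c!(1−ρ))]·P₀ = [212.03861/(120·0.4161)]·0.051021
= 4.24620·0.051021 = 0.216645

Final: 0.216645


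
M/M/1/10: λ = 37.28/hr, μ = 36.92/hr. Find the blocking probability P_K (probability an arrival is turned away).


ρ = λ/μ = 37.28/36.92 = 1.0098
P_K = (1−ρ)ρ^K/(1−ρ^(K+1)) = (-0.009751·1.101900)/(1 − 1.112644)
= -0.010744/-0.112644 = 0.095384

Final: 0.095384


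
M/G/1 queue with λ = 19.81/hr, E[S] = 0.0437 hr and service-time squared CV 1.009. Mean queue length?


ρ = λ·E[S] = 19.81·0.0437 = 0.8657
Lq = ρ²(1+C_s²)/(2(1−ρ)) = 0.7494·(1+1.009)/(2·0.1343)
= 0.7494·2.0090/0.2686 = 5.60526

Final: 5.60526


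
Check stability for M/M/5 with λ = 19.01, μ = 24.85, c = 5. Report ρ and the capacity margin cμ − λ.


Total capacity cμ = 5·24.85 = 124.25/hr
ρ = λ/(cμ) = 19.01/124.25 = 0.1530
Stable ⇔ ρ < 1: YES
Spare capacity = cμ − λ = 124.25 − 19.01 = 105.24/hr

Final: ρ = 0.1530; stable; margin = 105.24/hr


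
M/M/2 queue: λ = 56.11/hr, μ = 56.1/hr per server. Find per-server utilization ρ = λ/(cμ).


ρ = λ/(cμ) = 56.11/(2·56.1) = 56.11/112.20 = 0.5001

Final: 0.5001


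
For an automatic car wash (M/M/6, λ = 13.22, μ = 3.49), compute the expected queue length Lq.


a = λ/μ = 3.7880; ρ = a/6 = 0.6313
P₀ = 0.021174
Lq = P₀·a^c·ρ / (c!·(1−ρ)²) = 0.021174·2954.17466·0.6313/(720·0.13592)
= 0.40353

Final: 0.40353


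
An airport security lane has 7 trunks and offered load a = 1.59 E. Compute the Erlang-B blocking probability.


B(c,a) = (a^c/c!) / Σ_{k=0}^{c} a^k/k!
a^7/7! = 0.005097
Σ terms (k=0..7): 1.00000 + 1.59000 + 1.26405 + 0.66995 + 0.26630 + 0.08468 + 0.02244 + 0.005097 = 4.902524
B = 0.005097/4.902524 = 0.001040

Final: 0.001040


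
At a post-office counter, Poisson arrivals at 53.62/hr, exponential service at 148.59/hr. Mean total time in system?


W = 1/(μ−λ) = 1/(148.59 − 53.62) = 1/94.97 = 0.01053 hr

Final: 0.01053 hr


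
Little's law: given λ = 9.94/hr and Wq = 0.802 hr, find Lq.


Lq = λWq = 9.94·0.802 = 7.9719

Final: 7.9719


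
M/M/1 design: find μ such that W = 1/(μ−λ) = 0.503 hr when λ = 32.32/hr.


W = 1/(μ−λ) ⇒ μ − λ = 1/W = 1/0.503 = 1.9881
μ = λ + 1/W = 32.32 + 1.9881 = 34.3081 per hr

Final: 34.3081 /hr


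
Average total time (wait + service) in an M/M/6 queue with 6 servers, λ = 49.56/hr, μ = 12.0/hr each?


a = 4.1300; ρ = 0.6883; P₀ = 0.014358
Lq = P₀·a^c·ρ/(c!(1−ρ)²) = 0.70124
Wq = Lq/λ = 0.70124/49.56 = 0.01415 hr
W = Wq + 1/μ = 0.01415 + 0.08333 = 0.09748 hr

Final: 0.09748 hr


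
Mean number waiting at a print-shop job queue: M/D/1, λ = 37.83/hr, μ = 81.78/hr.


ρ = 37.83/81.78 = 0.4626
M/D/1: Lq = ρ²/(2(1−ρ)) = 0.2140/(2·0.5374) = 0.19908

Final: 0.19908


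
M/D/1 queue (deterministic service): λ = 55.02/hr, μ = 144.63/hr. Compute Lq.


ρ = 55.02/144.63 = 0.3804
M/D/1: Lq = ρ²/(2(1−ρ)) = 0.1447/(2·0.6196) = 0.11679

Final: 0.11679


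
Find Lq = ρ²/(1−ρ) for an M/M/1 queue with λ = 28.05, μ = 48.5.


ρ = 28.05/48.5 = 0.5784
Lq = ρ²/(1−ρ) = 0.3345/0.4216 = 0.7933

Final: 0.7933


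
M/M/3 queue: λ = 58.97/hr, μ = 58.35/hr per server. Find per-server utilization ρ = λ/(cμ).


ρ = λ/(cμ) = 58.97/(3·58.35) = 58.97/175.05 = 0.3369

Final: 0.3369


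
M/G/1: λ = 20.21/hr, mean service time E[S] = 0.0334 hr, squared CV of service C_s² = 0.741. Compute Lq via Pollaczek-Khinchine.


ρ = λ·E[S] = 20.21·0.0334 = 0.6750
Lq = ρ²(1+C_s²)/(2(1−ρ)) = 0.4556·(1+0.741)/(2·0.3250)
= 0.4556·1.7410/0.6500 = 1.22048

Final: 1.22048


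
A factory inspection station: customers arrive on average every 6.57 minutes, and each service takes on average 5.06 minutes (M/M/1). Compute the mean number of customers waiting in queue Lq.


λ = 60/6.57 = 9.1324 /hr
μ = 60/5.06 = 11.8577 /hr
ρ = λ/μ = 9.1324/11.8577 = 0.7702
Lq = ρ²/(1−ρ) = 0.5932/0.2298 = 2.5808

Final: 2.5808


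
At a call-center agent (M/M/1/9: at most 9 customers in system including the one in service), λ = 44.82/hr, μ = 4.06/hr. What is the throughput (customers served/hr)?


ρ = 11.0394; P_K = (1−ρ)ρ^9/(1−ρ^10) = 0.909415
λ_eff = λ(1 − P_K) = 44.82·(1 − 0.909415) = 44.82·0.090585 = 4.0600 /hr

Final: 4.0600 /hr


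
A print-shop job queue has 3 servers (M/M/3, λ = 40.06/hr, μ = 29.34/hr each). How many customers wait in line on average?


a = λ/μ = 1.3654; ρ = a/3 = 0.4551
P₀ = 0.245334
Lq = P₀·a^c·ρ / (c!·(1−ρ)²) = 0.245334·2.54538·0.4551/(6·0.29689)
= 0.15955

Final: 0.15955


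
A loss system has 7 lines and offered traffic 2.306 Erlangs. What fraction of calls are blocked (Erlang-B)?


B(c,a) = (a^c/c!) / Σ_{k=0}^{c} a^k/k!
a^7/7! = 0.068799
Σ terms (k=0..7): 1.00000 + 2.30600 + 2.65882 + 2.04374 + 1.17822 + 0.54339 + 0.20884 + 0.06880 = 10.007820
B = 0.068799/10.007820 = 0.006875

Final: 0.006875


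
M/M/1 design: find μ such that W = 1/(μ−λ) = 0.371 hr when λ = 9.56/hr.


W = 1/(μ−λ) ⇒ μ − λ = 1/W = 1/0.371 = 2.6954
μ = λ + 1/W = 9.56 + 2.6954 = 12.2554 per hr

Final: 12.2554 /hr


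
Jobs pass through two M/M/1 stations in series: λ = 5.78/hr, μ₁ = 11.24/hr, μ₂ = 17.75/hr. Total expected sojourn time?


Each node sees arrival rate λ = 5.78/hr (tandem ⇒ throughput preserved).
W₁ = 1/(μ₁−λ) = 1/(11.24−5.78) = 0.18315 hr
W₂ = 1/(μ₂−λ) = 1/(17.75−5.78) = 0.08354 hr
W_total = W₁ + W₂ = 0.18315 + 0.08354 = 0.26669 hr

Final: 0.26669 hr


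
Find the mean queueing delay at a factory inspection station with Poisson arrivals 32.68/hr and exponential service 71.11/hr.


ρ = 32.68/71.11 = 0.4596
Wq = ρ/(μ−λ) = 0.4596/(71.11 − 32.68) = 0.4596/38.43 = 0.01196 hr

Final: 0.01196 hr


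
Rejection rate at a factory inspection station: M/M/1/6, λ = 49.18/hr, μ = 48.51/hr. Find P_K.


ρ = λ/μ = 49.18/48.51 = 1.0138
P_K = (1−ρ)ρ^K/(1−ρ^(K+1)) = (-0.01381·1.085784)/(1 − 1.100781)
= -0.014996/-0.100781 = 0.148803

Final: 0.148803


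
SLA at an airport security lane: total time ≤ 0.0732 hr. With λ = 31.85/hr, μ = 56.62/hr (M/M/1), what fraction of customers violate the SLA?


W ~ Exponential(μ−λ) for M/M/1.
μ − λ = 56.62 − 31.85 = 24.7700
P(W > t) = e^{−(μ−λ)t} = e^{−1.8132} = 0.163137

Final: 0.163137


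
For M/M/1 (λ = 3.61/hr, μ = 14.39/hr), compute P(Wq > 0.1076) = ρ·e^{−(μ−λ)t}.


ρ = 3.61/14.39 = 0.2509
P(Wq > t) = ρ·e^{−(μ−λ)t} = 0.2509·e^{−1.1599}
= 0.2509·0.313509 = 0.078650

Final: 0.078650


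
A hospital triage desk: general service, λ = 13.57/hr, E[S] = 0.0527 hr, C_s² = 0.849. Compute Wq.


ρ = λ·E[S] = 13.57·0.0527 = 0.7151
E[S²] = E[S]²(1+C_s²) = 0.0527²·(1+0.849) = 0.005135
Wq = λ·E[S²]/(2(1−ρ)) = 13.57·0.005135/(2·0.2849) = 0.12231 hr

Final: 0.12231 hr


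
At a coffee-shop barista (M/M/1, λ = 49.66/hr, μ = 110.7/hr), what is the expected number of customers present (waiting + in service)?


ρ = λ/μ = 49.66/110.7 = 0.4486
L = ρ/(1−ρ) = 0.4486/(1 − 0.4486) = 0.4486/0.5514 = 0.8136

Final: 0.8136


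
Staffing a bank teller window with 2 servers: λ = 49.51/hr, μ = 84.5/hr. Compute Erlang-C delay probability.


a = λ/μ = 0.5859; ρ = a/2 = 0.2930
P₀ = 0.546840 (from M/M/c formula)
C(c,a) = [a^c/(c!(1−ρ))]·P₀ = [0.34330/(2·0.7070)]·0.546840
= 0.24277·0.546840 = 0.132757

Final: 0.132757


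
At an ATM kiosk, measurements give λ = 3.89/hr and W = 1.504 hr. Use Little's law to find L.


L = λW = 3.89·1.504 = 5.8506

Final: 5.8506


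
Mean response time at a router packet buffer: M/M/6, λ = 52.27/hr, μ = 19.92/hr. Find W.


a = 2.6240; ρ = 0.4373; P₀ = 0.071965
Lq = P₀·a^c·ρ/(c!(1−ρ)²) = 0.04507
Wq = Lq/λ = 0.04507/52.27 = 0.0008622 hr
W = Wq + 1/μ = 0.0008622 + 0.05020 = 0.05106 hr

Final: 0.05106 hr


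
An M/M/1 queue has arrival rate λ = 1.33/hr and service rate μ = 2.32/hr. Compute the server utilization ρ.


ρ = λ/μ = 1.33/2.32 = 0.5733

Final: 0.5733


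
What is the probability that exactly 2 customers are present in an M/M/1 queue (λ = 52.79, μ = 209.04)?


ρ = 52.79/209.04 = 0.2525
P_n = (1−ρ)·ρ^n = (1 − 0.2525)·0.2525^2 = 0.7475·0.063774 = 0.047669

Final: 0.047669


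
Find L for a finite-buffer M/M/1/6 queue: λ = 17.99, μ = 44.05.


ρ = 17.99/44.05 = 0.4084
L = ρ[1 − (K+1)ρ^K + Kρ^(K+1)] / [(1−ρ)(1−ρ^(K+1))]
Numerator: 0.4084·(1 − 7·0.004640 + 6·0.001895) = 0.399778
Denominator: (0.5916)·(0.998105) = 0.590479
L = 0.399778/0.590479 = 0.6770

Final: 0.6770


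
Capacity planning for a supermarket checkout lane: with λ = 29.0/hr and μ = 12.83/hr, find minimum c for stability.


Stability requires cμ > λ ⇔ c > λ/μ.
λ/μ = 29.0/12.83 = 2.2603
Minimum integer c = ⌊2.2603⌋ + 1 = 3
Check: 3·12.83 = 38.49 > 29.0, while 2·12.83 = 25.66 ≤ 29.0

Final: 3 servers


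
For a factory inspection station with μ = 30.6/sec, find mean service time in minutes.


Mean service time = 1/μ = 1/30.6 second = 0.03268 second
In minutes: 0.03268 × 0.0166667 = 0.0005447 min

Final: 0.0005447 min


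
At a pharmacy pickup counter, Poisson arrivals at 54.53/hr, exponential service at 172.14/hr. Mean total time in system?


W = 1/(μ−λ) = 1/(172.14 − 54.53) = 1/117.61 = 0.008503 hr

Final: 0.008503 hr


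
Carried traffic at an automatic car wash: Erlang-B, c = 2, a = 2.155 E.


B(2,2.155) = 0.423956 (Erlang-B)
Carried load = a(1 − B) = 2.155·(1 − 0.423956) = 2.155·0.576044 = 1.2414 E

Final: 1.2414 Erlangs


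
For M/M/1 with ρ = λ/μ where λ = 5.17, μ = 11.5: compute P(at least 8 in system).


ρ = 5.17/11.5 = 0.4496
P(N ≥ n) = ρ^n = 0.4496^8 = 0.001669

Final: 0.001669


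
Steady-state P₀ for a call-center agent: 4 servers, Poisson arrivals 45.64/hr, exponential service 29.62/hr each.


a = λ/μ = 45.64/29.62 = 1.5409; ρ = a/c = 0.3852
Σ_{k=0}^{3} a^k/k! (terms k=0..3) = 1.00000 + 1.54085 + 1.18711 + 0.60972 = 4.33768
Tail: a^4/(4!(1−ρ)) = 5.63693/(24·0.6148) = 0.38204
P₀ = 1/(4.33768 + 0.38204) = 1/4.71972 = 0.211877

Final: 0.211877


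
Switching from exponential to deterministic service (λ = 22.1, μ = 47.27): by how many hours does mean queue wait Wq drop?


ρ = 22.1/47.27 = 0.4675
Wq(M/M/1) = ρ/(μ−λ) = 0.4675/25.17 = 0.01857 hr
Wq(M/D/1) = ρ/(2(μ−λ)) = 0.009287 hr
Savings = 0.01857 − 0.009287 = 0.009287 hr

Final: 0.009287 hr


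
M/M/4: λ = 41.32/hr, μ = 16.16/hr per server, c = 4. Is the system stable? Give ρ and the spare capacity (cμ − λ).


Total capacity cμ = 4·16.16 = 64.64/hr
ρ = λ/(cμ) = 41.32/64.64 = 0.6392
Stable ⇔ ρ < 1: YES
Spare capacity = cμ − λ = 64.64 − 41.32 = 23.32/hr

Final: ρ = 0.6392; stable; margin = 23.32/hr


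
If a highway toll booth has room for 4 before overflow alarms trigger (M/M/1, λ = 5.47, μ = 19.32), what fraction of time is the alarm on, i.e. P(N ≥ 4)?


ρ = 5.47/19.32 = 0.2831
P(N ≥ n) = ρ^n = 0.2831^4 = 0.006426

Final: 0.006426


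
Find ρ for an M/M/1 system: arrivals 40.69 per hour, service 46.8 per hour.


ρ = λ/μ = 40.69/46.8 = 0.8694

Final: 0.8694


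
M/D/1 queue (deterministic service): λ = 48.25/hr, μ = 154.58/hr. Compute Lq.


ρ = 48.25/154.58 = 0.3121
M/D/1: Lq = ρ²/(2(1−ρ)) = 0.09743/(2·0.6879) = 0.07082

Final: 0.07082


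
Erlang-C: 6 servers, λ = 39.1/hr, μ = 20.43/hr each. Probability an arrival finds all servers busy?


a = λ/μ = 1.9139; ρ = a/6 = 0.3190
P₀ = 0.147344 (from M/M/c formula)
C(c,a) = [a^c/(c!(1−ρ))]·P₀ = [49.14172/(720·0.6810)]·0.147344
= 0.10022·0.147344 = 0.014767

Final: 0.014767


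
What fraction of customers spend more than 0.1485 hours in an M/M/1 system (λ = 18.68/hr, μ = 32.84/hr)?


W ~ Exponential(μ−λ) for M/M/1.
μ − λ = 32.84 − 18.68 = 14.1600
P(W > t) = e^{−(μ−λ)t} = e^{−2.1028} = 0.122119

Final: 0.122119


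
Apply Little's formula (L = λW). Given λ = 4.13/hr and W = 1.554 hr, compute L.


L = λW = 4.13·1.554 = 6.4180

Final: 6.4180


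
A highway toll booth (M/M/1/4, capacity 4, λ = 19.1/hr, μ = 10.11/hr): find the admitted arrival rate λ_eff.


ρ = 1.8892; P_K = (1−ρ)ρ^4/(1−ρ^5) = 0.491086
λ_eff = λ(1 − P_K) = 19.1·(1 − 0.491086) = 19.1·0.508914 = 9.7203 /hr

Final: 9.7203 /hr


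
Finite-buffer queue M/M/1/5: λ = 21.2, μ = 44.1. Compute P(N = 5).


ρ = λ/μ = 21.2/44.1 = 0.4807
P_K = (1−ρ)ρ^K/(1−ρ^(K+1)) = (0.5193·0.025674)/(1 − 0.012342)
= 0.013332/0.987658 = 0.013498

Final: 0.013498


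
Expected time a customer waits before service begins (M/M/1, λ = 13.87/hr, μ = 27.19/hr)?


ρ = 13.87/27.19 = 0.5101
Wq = ρ/(μ−λ) = 0.5101/(27.19 − 13.87) = 0.5101/13.32 = 0.03830 hr

Final: 0.03830 hr


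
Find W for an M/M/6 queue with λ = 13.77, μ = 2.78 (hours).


a = 4.9532; ρ = 0.8255; P₀ = 0.004855
Lq = P₀·a^c·ρ/(c!(1−ρ)²) = 2.70105
Wq = Lq/λ = 2.70105/13.77 = 0.19615 hr
W = Wq + 1/μ = 0.19615 + 0.35971 = 0.55587 hr

Final: 0.55587 hr


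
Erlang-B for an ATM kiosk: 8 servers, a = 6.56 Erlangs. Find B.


B(c,a) = (a^c/c!) / Σ_{k=0}^{c} a^k/k!
a^8/8! = 85.057026
Σ terms (k=0..8): 1.00000 + 6.56000 + 21.51680 + 47.05007 + 77.16211 + 101.23669 + 110.68545 + 103.72808 + 85.05703 = 553.996233
B = 85.057026/553.996233 = 0.153534

Final: 0.153534


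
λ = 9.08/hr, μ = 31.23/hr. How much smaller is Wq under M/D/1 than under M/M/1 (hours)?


ρ = 9.08/31.23 = 0.2907
Wq(M/M/1) = ρ/(μ−λ) = 0.2907/22.15 = 0.01313 hr
Wq(M/D/1) = ρ/(2(μ−λ)) = 0.006563 hr
Savings = 0.01313 − 0.006563 = 0.006563 hr

Final: 0.006563 hr


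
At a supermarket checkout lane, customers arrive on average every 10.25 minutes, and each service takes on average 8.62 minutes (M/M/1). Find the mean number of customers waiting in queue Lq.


λ = 60/10.25 = 5.8537 /hr
μ = 60/8.62 = 6.9606 /hr
ρ = λ/μ = 5.8537/6.9606 = 0.8410
Lq = ρ²/(1−ρ) = 0.7072/0.1590 = 4.4474

Final: 4.4474


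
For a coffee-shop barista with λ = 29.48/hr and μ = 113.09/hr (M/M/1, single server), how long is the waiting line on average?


ρ = 29.48/113.09 = 0.2607
Lq = ρ²/(1−ρ) = 0.06795/0.7393 = 0.09191

Final: 0.09191


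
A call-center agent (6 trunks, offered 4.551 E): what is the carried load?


B(6,4.551) = 0.158003 (Erlang-B)
Carried load = a(1 − B) = 4.551·(1 − 0.158003) = 4.551·0.841997 = 3.8319 E

Final: 3.8319 Erlangs


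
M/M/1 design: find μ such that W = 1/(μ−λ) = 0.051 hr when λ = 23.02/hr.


W = 1/(μ−λ) ⇒ μ − λ = 1/W = 1/0.051 = 19.6078
μ = λ + 1/W = 23.02 + 19.6078 = 42.6278 per hr

Final: 42.6278 /hr


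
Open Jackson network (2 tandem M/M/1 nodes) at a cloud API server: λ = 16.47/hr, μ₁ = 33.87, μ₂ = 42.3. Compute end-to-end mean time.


Each node sees arrival rate λ = 16.47/hr (tandem ⇒ throughput preserved).
W₁ = 1/(μ₁−λ) = 1/(33.87−16.47) = 0.05747 hr
W₂ = 1/(μ₂−λ) = 1/(42.3−16.47) = 0.03871 hr
W_total = W₁ + W₂ = 0.05747 + 0.03871 = 0.09619 hr

Final: 0.09619 hr


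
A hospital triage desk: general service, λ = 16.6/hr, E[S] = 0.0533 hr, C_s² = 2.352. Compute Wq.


ρ = λ·E[S] = 16.6·0.0533 = 0.8848
E[S²] = E[S]²(1+C_s²) = 0.0533²·(1+2.352) = 0.009523
Wq = λ·E[S²]/(2(1−ρ)) = 16.6·0.009523/(2·0.1152) = 0.68598 hr

Final: 0.68598 hr


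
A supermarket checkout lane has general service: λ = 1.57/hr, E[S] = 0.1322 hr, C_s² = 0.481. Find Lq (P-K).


ρ = λ·E[S] = 1.57·0.1322 = 0.2076
Lq = ρ²(1+C_s²)/(2(1−ρ)) = 0.04308·(1+0.481)/(2·0.7924)
= 0.04308·1.4810/1.5849 = 0.04025

Final: 0.04025


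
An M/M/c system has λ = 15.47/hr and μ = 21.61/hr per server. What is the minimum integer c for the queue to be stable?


Stability requires cμ > λ ⇔ c > λ/μ.
λ/μ = 15.47/21.61 = 0.7159
Minimum integer c = ⌊0.7159⌋ + 1 = 1
Check: 1·21.61 = 21.61 > 15.47, while 0·21.61 = 0.00 ≤ 15.47

Final: 1 servers


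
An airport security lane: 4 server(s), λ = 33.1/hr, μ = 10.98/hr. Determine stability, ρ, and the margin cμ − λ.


Total capacity cμ = 4·10.98 = 43.92/hr
ρ = λ/(cμ) = 33.1/43.92 = 0.7536
Stable ⇔ ρ < 1: YES
Spare capacity = cμ − λ = 43.92 − 33.1 = 10.82/hr

Final: ρ = 0.7536; stable; margin = 10.82/hr


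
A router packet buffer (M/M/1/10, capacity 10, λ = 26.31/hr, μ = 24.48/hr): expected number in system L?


ρ = 26.31/24.48 = 1.0748
L = ρ[1 − (K+1)ρ^K + Kρ^(K+1)] / [(1−ρ)(1−ρ^(K+1))]
Numerator: 1.0748·(1 − 11·2.056337 + 10·2.210059) = 0.516823
Denominator: (-0.07475)·(-1.210059) = 0.090458
L = 0.516823/0.090458 = 5.7134

Final: 5.7134


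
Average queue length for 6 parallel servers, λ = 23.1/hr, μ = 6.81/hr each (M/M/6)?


a = λ/μ = 3.3921; ρ = a/6 = 0.5653
P₀ = 0.032493
Lq = P₀·a^c·ρ / (c!·(1−ρ)²) = 0.032493·1523.31321·0.5653/(720·0.18892)
= 0.20571

Final: 0.20571


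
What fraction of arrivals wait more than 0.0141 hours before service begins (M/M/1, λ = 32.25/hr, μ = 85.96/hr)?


ρ = 32.25/85.96 = 0.3752
P(Wq > t) = ρ·e^{−(μ−λ)t} = 0.3752·e^{−0.7573}
= 0.3752·0.468926 = 0.175929

Final: 0.175929


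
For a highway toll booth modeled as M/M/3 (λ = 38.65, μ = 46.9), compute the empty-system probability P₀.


a = λ/μ = 38.65/46.9 = 0.8241; ρ = a/c = 0.2747
Σ_{k=0}^{2} a^k/k! (terms k=0..2) = 1.00000 + 0.82409 + 0.33957 = 2.16366
Tail: a^3/(3!(1−ρ)) = 0.55967/(6·0.7253) = 0.12861
P₀ = 1/(2.16366 + 0.12861) = 1/2.29226 = 0.436250

Final: 0.436250


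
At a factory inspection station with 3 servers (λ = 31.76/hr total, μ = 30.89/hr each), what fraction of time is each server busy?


ρ = λ/(cμ) = 31.76/(3·30.89) = 31.76/92.67 = 0.3427

Final: 0.3427


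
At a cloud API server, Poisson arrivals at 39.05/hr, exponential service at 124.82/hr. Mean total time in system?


W = 1/(μ−λ) = 1/(124.82 − 39.05) = 1/85.77 = 0.01166 hr

Final: 0.01166 hr


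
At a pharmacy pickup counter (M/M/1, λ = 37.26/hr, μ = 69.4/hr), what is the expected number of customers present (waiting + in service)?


ρ = λ/μ = 37.26/69.4 = 0.5369
L = ρ/(1−ρ) = 0.5369/(1 − 0.5369) = 0.5369/0.4631 = 1.1593

Final: 1.1593


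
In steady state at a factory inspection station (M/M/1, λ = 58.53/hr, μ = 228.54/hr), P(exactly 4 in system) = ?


ρ = 58.53/228.54 = 0.2561
P_n = (1−ρ)·ρ^n = (1 − 0.2561)·0.2561^4 = 0.7439·0.004302 = 0.003200

Final: 0.003200


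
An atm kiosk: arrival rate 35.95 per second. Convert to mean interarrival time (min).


Mean interarrival time = 1/λ = 1/35.95 second = 0.02782 second
In minutes: 0.02782 × 0.0166667 = 0.0004636 min

Final: 0.0004636 min


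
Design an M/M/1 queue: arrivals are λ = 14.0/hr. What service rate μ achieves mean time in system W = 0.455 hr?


W = 1/(μ−λ) ⇒ μ − λ = 1/W = 1/0.455 = 2.1978
μ = λ + 1/W = 14.0 + 2.1978 = 16.1978 per hr

Final: 16.1978 /hr


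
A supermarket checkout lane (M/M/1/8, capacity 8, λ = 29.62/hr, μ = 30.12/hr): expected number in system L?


ρ = 29.62/30.12 = 0.9834
L = ρ[1 − (K+1)ρ^K + Kρ^(K+1)] / [(1−ρ)(1−ρ^(K+1))]
Numerator: 0.9834·(1 − 9·0.874663 + 8·0.860143) = 0.009028
Denominator: (0.01660)·(0.139857) = 0.002322
L = 0.009028/0.002322 = 3.8884

Final: 3.8884


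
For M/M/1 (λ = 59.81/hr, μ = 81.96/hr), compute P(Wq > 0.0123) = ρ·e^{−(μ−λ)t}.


ρ = 59.81/81.96 = 0.7297
P(Wq > t) = ρ·e^{−(μ−λ)t} = 0.7297·e^{−0.2724}
= 0.7297·0.761515 = 0.555713

Final: 0.555713


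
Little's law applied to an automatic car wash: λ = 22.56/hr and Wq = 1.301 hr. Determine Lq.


Lq = λWq = 22.56·1.301 = 29.3506

Final: 29.3506


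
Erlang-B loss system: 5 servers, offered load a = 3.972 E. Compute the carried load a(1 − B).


B(5,3.972) = 0.196562 (Erlang-B)
Carried load = a(1 − B) = 3.972·(1 − 0.196562) = 3.972·0.803438 = 3.1913 E

Final: 3.1913 Erlangs


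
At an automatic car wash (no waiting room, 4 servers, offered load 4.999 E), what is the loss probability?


B(c,a) = (a^c/c!) / Σ_{k=0}^{c} a^k/k!
a^4/4! = 26.020840
Σ terms (k=0..4): 1.00000 + 4.99900 + 12.49500 + 20.82084 + 26.02084 = 65.335676
B = 26.020840/65.335676 = 0.398264

Final: 0.398264


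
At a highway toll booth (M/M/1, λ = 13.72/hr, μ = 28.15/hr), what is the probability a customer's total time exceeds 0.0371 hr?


W ~ Exponential(μ−λ) for M/M/1.
μ − λ = 28.15 − 13.72 = 14.4300
P(W > t) = e^{−(μ−λ)t} = e^{−0.5354} = 0.585463

Final: 0.585463


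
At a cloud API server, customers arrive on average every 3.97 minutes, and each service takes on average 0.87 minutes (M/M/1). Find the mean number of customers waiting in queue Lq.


λ = 60/3.97 = 15.1134 /hr
μ = 60/0.87 = 68.9655 /hr
ρ = λ/μ = 15.1134/68.9655 = 0.2191
Lq = ρ²/(1−ρ) = 0.04802/0.7809 = 0.06150

Final: 0.06150


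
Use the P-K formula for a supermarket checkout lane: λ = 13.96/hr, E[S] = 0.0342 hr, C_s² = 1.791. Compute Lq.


ρ = λ·E[S] = 13.96·0.0342 = 0.4774
Lq = ρ²(1+C_s²)/(2(1−ρ)) = 0.2279·(1+1.791)/(2·0.5226)
= 0.2279·2.7910/1.0451 = 0.60871

Final: 0.60871


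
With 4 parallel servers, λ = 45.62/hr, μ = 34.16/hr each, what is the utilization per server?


ρ = λ/(cμ) = 45.62/(4·34.16) = 45.62/136.64 = 0.3339

Final: 0.3339


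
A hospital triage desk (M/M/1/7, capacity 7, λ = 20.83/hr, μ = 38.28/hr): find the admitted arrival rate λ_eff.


ρ = 0.5441; P_K = (1−ρ)ρ^7/(1−ρ^8) = 0.006489
λ_eff = λ(1 − P_K) = 20.83·(1 − 0.006489) = 20.83·0.993511 = 20.6948 /hr

Final: 20.6948 /hr


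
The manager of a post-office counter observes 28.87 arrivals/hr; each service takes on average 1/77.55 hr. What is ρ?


ρ = λ/μ = 28.87/77.55 = 0.3723

Final: 0.3723


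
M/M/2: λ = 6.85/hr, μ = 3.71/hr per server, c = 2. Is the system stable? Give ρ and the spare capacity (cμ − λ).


Total capacity cμ = 2·3.71 = 7.42/hr
ρ = λ/(cμ) = 6.85/7.42 = 0.9232
Stable ⇔ ρ < 1: YES
Spare capacity = cμ − λ = 7.42 − 6.85 = 0.57/hr

Final: ρ = 0.9232; stable; margin = 0.57/hr


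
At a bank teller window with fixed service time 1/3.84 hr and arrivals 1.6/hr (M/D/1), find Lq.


ρ = 1.6/3.84 = 0.4167
M/D/1: Lq = ρ²/(2(1−ρ)) = 0.1736/(2·0.5833) = 0.14881

Final: 0.14881


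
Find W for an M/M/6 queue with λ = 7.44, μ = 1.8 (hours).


a = 4.1333; ρ = 0.6889; P₀ = 0.014302
Lq = P₀·a^c·ρ/(c!(1−ρ)²) = 0.70498
Wq = Lq/λ = 0.70498/7.44 = 0.09476 hr
W = Wq + 1/μ = 0.09476 + 0.55556 = 0.65031 hr

Final: 0.65031 hr


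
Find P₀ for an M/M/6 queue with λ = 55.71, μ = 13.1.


a = λ/μ = 55.71/13.1 = 4.2527; ρ = a/c = 0.7088
Σ_{k=0}^{5} a^k/k! (terms k=0..5) = 1.00000 + 4.25267 + 9.04261 + 12.81842 + 13.62813 + 11.59119 = 52.33301
Tail: a^6/(6!(1−ρ)) = 5915.22375/(720·0.2912) = 28.21080
P₀ = 1/(52.33301 + 28.21080) = 1/80.54382 = 0.012416

Final: 0.012416


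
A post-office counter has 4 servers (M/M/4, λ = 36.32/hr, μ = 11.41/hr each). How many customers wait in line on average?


a = λ/μ = 3.1832; ρ = a/4 = 0.7958
P₀ = 0.028110
Lq = P₀·a^c·ρ / (c!·(1−ρ)²) = 0.028110·102.66934·0.7958/(24·0.04170)
= 2.29487

Final: 2.29487


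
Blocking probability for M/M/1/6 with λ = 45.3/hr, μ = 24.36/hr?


ρ = λ/μ = 45.3/24.36 = 1.8596
P_K = (1−ρ)ρ^K/(1−ρ^(K+1)) = (-0.8596·41.354760)/(1 − 76.903557)
= -35.548796/-75.903557 = 0.468342

Final: 0.468342


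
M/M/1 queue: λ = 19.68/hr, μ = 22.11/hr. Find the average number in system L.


ρ = λ/μ = 19.68/22.11 = 0.8901
L = ρ/(1−ρ) = 0.8901/(1 − 0.8901) = 0.8901/0.1099 = 8.0988

Final: 8.0988


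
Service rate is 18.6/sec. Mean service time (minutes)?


Mean service time = 1/μ = 1/18.6 second = 0.05376 second
In minutes: 0.05376 × 0.0166667 = 0.0008961 min

Final: 0.0008961 min


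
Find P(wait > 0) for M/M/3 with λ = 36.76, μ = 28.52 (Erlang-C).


a = λ/μ = 1.2889; ρ = a/3 = 0.4296
P₀ = 0.267002 (from M/M/c formula)
C(c,a) = [a^c/(c!(1−ρ))]·P₀ = [2.14130/(6·0.5704)]·0.267002
= 0.62572·0.267002 = 0.167067

Final: 0.167067


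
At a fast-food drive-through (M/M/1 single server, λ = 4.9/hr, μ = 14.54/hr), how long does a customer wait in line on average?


ρ = 4.9/14.54 = 0.3370
Wq = ρ/(μ−λ) = 0.3370/(14.54 − 4.9) = 0.3370/9.64 = 0.03496 hr

Final: 0.03496 hr


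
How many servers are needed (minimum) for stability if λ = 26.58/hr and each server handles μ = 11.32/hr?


Stability requires cμ > λ ⇔ c > λ/μ.
λ/μ = 26.58/11.32 = 2.3481
Minimum integer c = ⌊2.3481⌋ + 1 = 3
Check: 3·11.32 = 33.96 > 26.58, while 2·11.32 = 22.64 ≤ 26.58

Final: 3 servers


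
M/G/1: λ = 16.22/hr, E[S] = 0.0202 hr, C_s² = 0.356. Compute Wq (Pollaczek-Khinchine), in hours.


ρ = λ·E[S] = 16.22·0.0202 = 0.3276
E[S²] = E[S]²(1+C_s²) = 0.0202²·(1+0.356) = 0.0005533
Wq = λ·E[S²]/(2(1−ρ)) = 16.22·0.0005533/(2·0.6724) = 0.006674 hr

Final: 0.006674 hr


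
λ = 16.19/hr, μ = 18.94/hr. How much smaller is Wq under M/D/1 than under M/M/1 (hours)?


ρ = 16.19/18.94 = 0.8548
Wq(M/M/1) = ρ/(μ−λ) = 0.8548/2.75 = 0.31084 hr
Wq(M/D/1) = ρ/(2(μ−λ)) = 0.15542 hr
Savings = 0.31084 − 0.15542 = 0.15542 hr

Final: 0.15542 hr


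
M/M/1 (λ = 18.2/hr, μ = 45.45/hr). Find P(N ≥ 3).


ρ = 18.2/45.45 = 0.4004
P(N ≥ n) = ρ^n = 0.4004^3 = 0.064211

Final: 0.064211


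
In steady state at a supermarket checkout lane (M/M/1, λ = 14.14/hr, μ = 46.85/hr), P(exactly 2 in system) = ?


ρ = 14.14/46.85 = 0.3018
P_n = (1−ρ)·ρ^n = (1 − 0.3018)·0.3018^2 = 0.6982·0.091092 = 0.063599

Final: 0.063599


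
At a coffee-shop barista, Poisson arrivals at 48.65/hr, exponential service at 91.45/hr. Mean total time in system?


W = 1/(μ−λ) = 1/(91.45 − 48.65) = 1/42.80 = 0.02336 hr

Final: 0.02336 hr


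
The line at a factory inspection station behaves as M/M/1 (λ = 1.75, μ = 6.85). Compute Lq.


ρ = 1.75/6.85 = 0.2555
Lq = ρ²/(1−ρ) = 0.06527/0.7445 = 0.08766

Final: 0.08766


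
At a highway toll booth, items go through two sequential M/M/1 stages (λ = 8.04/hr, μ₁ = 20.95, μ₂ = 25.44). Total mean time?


Each node sees arrival rate λ = 8.04/hr (tandem ⇒ throughput preserved).
W₁ = 1/(μ₁−λ) = 1/(20.95−8.04) = 0.07746 hr
W₂ = 1/(μ₂−λ) = 1/(25.44−8.04) = 0.05747 hr
W_total = W₁ + W₂ = 0.07746 + 0.05747 = 0.13493 hr

Final: 0.13493 hr


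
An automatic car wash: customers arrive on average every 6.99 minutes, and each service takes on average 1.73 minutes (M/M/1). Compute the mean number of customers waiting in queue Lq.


λ = 60/6.99 = 8.5837 /hr
μ = 60/1.73 = 34.6821 /hr
ρ = λ/μ = 8.5837/34.6821 = 0.2475
Lq = ρ²/(1−ρ) = 0.06125/0.7525 = 0.08140

Final: 0.08140


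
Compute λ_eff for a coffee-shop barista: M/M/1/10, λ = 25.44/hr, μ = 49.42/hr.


ρ = 0.5148; P_K = (1−ρ)ρ^10/(1−ρ^11) = 0.0006344
λ_eff = λ(1 − P_K) = 25.44·(1 − 0.0006344) = 25.44·0.999366 = 25.4239 /hr

Final: 25.4239 /hr


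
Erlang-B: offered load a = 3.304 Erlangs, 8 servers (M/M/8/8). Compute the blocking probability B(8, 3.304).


B(c,a) = (a^c/c!) / Σ_{k=0}^{c} a^k/k!
a^8/8! = 0.352208
Σ terms (k=0..8): 1.00000 + 3.30400 + 5.45821 + 6.01131 + 4.96534 + 3.28110 + 1.80679 + 0.85280 + 0.35221 = 27.031753
B = 0.352208/27.031753 = 0.013029

Final: 0.013029


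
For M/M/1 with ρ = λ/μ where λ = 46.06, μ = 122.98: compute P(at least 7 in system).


ρ = 46.06/122.98 = 0.3745
P(N ≥ n) = ρ^n = 0.3745^7 = 0.001034

Final: 0.001034


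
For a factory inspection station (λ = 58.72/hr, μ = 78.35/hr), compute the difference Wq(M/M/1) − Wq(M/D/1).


ρ = 58.72/78.35 = 0.7495
Wq(M/M/1) = ρ/(μ−λ) = 0.7495/19.63 = 0.03818 hr
Wq(M/D/1) = ρ/(2(μ−λ)) = 0.01909 hr
Savings = 0.03818 − 0.01909 = 0.01909 hr

Final: 0.01909 hr


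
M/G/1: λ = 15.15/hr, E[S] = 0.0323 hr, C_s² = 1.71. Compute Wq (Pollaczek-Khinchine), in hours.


ρ = λ·E[S] = 15.15·0.0323 = 0.4893
E[S²] = E[S]²(1+C_s²) = 0.0323²·(1+1.71) = 0.002827
Wq = λ·E[S²]/(2(1−ρ)) = 15.15·0.002827/(2·0.5107) = 0.04194 hr

Final: 0.04194 hr


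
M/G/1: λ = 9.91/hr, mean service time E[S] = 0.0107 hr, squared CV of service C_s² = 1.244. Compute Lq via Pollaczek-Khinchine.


ρ = λ·E[S] = 9.91·0.0107 = 0.1060
Lq = ρ²(1+C_s²)/(2(1−ρ)) = 0.01124·(1+1.244)/(2·0.8940)
= 0.01124·2.2440/1.7879 = 0.01411

Final: 0.01411


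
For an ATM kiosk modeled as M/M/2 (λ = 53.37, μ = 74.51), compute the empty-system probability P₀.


a = λ/μ = 53.37/74.51 = 0.7163; ρ = a/c = 0.3581
Σ_{k=0}^{1} a^k/k! (terms k=0..1) = 1.00000 + 0.71628 = 1.71628
Tail: a^2/(2!(1−ρ)) = 0.51306/(2·0.6419) = 0.39966
P₀ = 1/(1.71628 + 0.39966) = 1/2.11594 = 0.472602

Final: 0.472602


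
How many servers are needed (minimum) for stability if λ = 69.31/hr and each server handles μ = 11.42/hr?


Stability requires cμ > λ ⇔ c > λ/μ.
λ/μ = 69.31/11.42 = 6.0692
Minimum integer c = ⌊6.0692⌋ + 1 = 7
Check: 7·11.42 = 79.94 > 69.31, while 6·11.42 = 68.52 ≤ 69.31

Final: 7 servers


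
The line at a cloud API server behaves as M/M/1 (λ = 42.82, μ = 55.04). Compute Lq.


ρ = 42.82/55.04 = 0.7780
Lq = ρ²/(1−ρ) = 0.6053/0.2220 = 2.7261

Final: 2.7261


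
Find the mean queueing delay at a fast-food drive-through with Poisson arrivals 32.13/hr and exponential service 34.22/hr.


ρ = 32.13/34.22 = 0.9389
Wq = ρ/(μ−λ) = 0.9389/(34.22 − 32.13) = 0.9389/2.09 = 0.4492 hr

Final: 0.4492 hr


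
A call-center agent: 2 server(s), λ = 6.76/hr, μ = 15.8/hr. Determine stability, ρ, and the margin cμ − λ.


Total capacity cμ = 2·15.8 = 31.60/hr
ρ = λ/(cμ) = 6.76/31.60 = 0.2139
Stable ⇔ ρ < 1: YES
Spare capacity = cμ − λ = 31.60 − 6.76 = 24.84/hr

Final: ρ = 0.2139; stable; margin = 24.84/hr


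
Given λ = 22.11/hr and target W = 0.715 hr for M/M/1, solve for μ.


W = 1/(μ−λ) ⇒ μ − λ = 1/W = 1/0.715 = 1.3986
μ = λ + 1/W = 22.11 + 1.3986 = 23.5086 per hr

Final: 23.5086 /hr


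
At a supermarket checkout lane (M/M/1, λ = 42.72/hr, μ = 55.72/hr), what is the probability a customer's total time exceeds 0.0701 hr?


W ~ Exponential(μ−λ) for M/M/1.
μ − λ = 55.72 − 42.72 = 13.0000
P(W > t) = e^{−(μ−λ)t} = e^{−0.9113} = 0.402001

Final: 0.402001


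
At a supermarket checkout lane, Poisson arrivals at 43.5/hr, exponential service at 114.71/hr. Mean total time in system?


W = 1/(μ−λ) = 1/(114.71 − 43.5) = 1/71.21 = 0.01404 hr

Final: 0.01404 hr


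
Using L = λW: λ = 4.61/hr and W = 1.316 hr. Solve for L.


L = λW = 4.61·1.316 = 6.0668

Final: 6.0668


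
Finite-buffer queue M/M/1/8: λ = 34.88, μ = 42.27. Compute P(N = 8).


ρ = λ/μ = 34.88/42.27 = 0.8252
P_K = (1−ρ)ρ^K/(1−ρ^(K+1)) = (0.1748·0.214958)/(1 − 0.177377)
= 0.037581/0.822623 = 0.045684

Final: 0.045684


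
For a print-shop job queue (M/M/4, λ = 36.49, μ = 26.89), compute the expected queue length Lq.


a = λ/μ = 1.3570; ρ = a/4 = 0.3393
P₀ = 0.255881
Lq = P₀·a^c·ρ / (c!·(1−ρ)²) = 0.255881·3.39103·0.3393/(24·0.43659)
= 0.02809

Final: 0.02809


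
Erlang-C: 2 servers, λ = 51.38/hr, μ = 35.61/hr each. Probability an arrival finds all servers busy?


a = λ/μ = 1.4429; ρ = a/2 = 0.7214
P₀ = 0.161827 (from M/M/c formula)
C(c,a) = [a^c/(c!(1−ρ))]·P₀ = [2.08183/(2·0.2786)]·0.161827
= 3.73658·0.161827 = 0.604680

Final: 0.604680


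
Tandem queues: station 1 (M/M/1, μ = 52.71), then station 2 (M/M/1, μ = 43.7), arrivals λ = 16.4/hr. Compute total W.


Each node sees arrival rate λ = 16.4/hr (tandem ⇒ throughput preserved).
W₁ = 1/(μ₁−λ) = 1/(52.71−16.4) = 0.02754 hr
W₂ = 1/(μ₂−λ) = 1/(43.7−16.4) = 0.03663 hr
W_total = W₁ + W₂ = 0.02754 + 0.03663 = 0.06417 hr

Final: 0.06417 hr


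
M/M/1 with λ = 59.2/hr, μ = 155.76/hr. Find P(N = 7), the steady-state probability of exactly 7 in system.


ρ = 59.2/155.76 = 0.3801
P_n = (1−ρ)·ρ^n = (1 − 0.3801)·0.3801^7 = 0.6199·0.001146 = 0.0007102

Final: 0.0007102


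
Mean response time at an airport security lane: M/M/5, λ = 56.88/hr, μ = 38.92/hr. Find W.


a = 1.4615; ρ = 0.2923; P₀ = 0.231577
Lq = P₀·a^c·ρ/(c!(1−ρ)²) = 0.007509
Wq = Lq/λ = 0.007509/56.88 = 0.0001320 hr
W = Wq + 1/μ = 0.0001320 + 0.02569 = 0.02583 hr

Final: 0.02583 hr


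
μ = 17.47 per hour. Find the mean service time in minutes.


Mean service time = 1/μ = 1/17.47 hour = 0.05724 hour
In minutes: 0.05724 × 60 = 3.4345 min

Final: 3.4345 min


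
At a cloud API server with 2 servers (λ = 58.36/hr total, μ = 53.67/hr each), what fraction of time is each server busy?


ρ = λ/(cμ) = 58.36/(2·53.67) = 58.36/107.34 = 0.5437

Final: 0.5437


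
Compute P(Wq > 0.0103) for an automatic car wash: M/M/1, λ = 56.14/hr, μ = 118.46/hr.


ρ = 56.14/118.46 = 0.4739
P(Wq > t) = ρ·e^{−(μ−λ)t} = 0.4739·e^{−0.6419}
= 0.4739·0.526294 = 0.249419

Final: 0.249419


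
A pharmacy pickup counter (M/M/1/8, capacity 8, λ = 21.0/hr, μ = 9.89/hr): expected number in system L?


ρ = 21.0/9.89 = 2.1234
L = ρ[1 − (K+1)ρ^K + Kρ^(K+1)] / [(1−ρ)(1−ρ^(K+1))]
Numerator: 2.1234·(1 − 9·413.222561 + 8·877.418987) = 7009.941941
Denominator: (-1.1234)·(-876.418987) = 984.531340
L = 7009.941941/984.531340 = 7.1201

Final: 7.1201


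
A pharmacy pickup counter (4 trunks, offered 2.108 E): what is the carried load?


B(4,2.108) = 0.106660 (Erlang-B)
Carried load = a(1 − B) = 2.108·(1 − 0.106660) = 2.108·0.893340 = 1.8832 E

Final: 1.8832 Erlangs


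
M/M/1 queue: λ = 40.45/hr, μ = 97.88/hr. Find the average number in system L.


ρ = λ/μ = 40.45/97.88 = 0.4133
L = ρ/(1−ρ) = 0.4133/(1 − 0.4133) = 0.4133/0.5867 = 0.7043

Final: 0.7043


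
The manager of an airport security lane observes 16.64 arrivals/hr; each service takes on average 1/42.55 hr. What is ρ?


ρ = λ/μ = 16.64/42.55 = 0.3911

Final: 0.3911


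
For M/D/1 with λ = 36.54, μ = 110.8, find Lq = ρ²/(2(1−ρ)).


ρ = 36.54/110.8 = 0.3298
M/D/1: Lq = ρ²/(2(1−ρ)) = 0.1088/(2·0.6702) = 0.08114

Final: 0.08114
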